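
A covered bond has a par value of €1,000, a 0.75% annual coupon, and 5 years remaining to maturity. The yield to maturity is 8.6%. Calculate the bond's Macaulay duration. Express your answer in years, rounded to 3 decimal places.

4.908 years

Periodic yield y = 0.086. Discount each cash flow and weight by its year:
  t   CF        PV=CF/(1+0.086)^t    t·PV
  1         7.50         6.9061         6.9061
  2         7.50         6.3592        12.7184
  3         7.50         5.8556        17.5668
  4         7.50         5.3919        21.5676
  5     1,007.50       666.9541     3,334.7704
  Σ                    691.4668     3,393.5292
Price P = Σ PV = 691.4668.
Macaulay duration = Σ(t·PV) / P = 3,393.5292 / 691.4668 = 4.90773 years.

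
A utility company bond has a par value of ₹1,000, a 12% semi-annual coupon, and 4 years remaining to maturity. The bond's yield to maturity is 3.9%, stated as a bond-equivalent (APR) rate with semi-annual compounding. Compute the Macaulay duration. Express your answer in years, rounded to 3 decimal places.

3.389 years

Periodic yield y = 0.0195. Discount each cash flow and weight by its period:
  t   CF        PV=CF/(1+0.0195)^t    t·PV
  1        60.00        58.8524        58.8524
  2        60.00        57.7267       115.4534
  3        60.00        56.6226       169.8677
  4        60.00        55.5395       222.1582
  5        60.00        54.4772       272.3862
  6        60.00        53.4353       320.6115
  7        60.00        52.4132       366.8924
  8     1,060.00       908.2555     7,266.0438
  Σ                  1,297.3224     8,792.2656
Price P = Σ PV = 1,297.3224.
Macaulay duration = Σ(t·PV) / P = 8,792.2656 / 1,297.3224 = 6.77724 half-year periods.
In years: 6.77724 / 2 = 3.38862 years.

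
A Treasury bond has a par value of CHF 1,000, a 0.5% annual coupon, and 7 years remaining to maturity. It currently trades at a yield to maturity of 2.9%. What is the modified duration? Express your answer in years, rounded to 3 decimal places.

6.691 years

Periodic yield y = 0.029. First find Macaulay duration:
  t   CF        PV=CF/(1+0.029)^t    t·PV
  1         5.00         4.8591         4.8591
  2         5.00         4.7221         9.4443
  3         5.00         4.5891        13.7672
  4         5.00         4.4597        17.8389
  5         5.00         4.3340        21.6702
  6         5.00         4.2119        25.2714
  7     1,005.00       822.7321     5,759.1246
  Σ                    849.9081     5,851.9757
P = 849.9081; Macaulay duration = 5,851.9757 / 849.9081 = 6.88542 years.
Modified duration = D_Mac / (1 + y) = 6.88542 / 1.029 = 6.69137 years.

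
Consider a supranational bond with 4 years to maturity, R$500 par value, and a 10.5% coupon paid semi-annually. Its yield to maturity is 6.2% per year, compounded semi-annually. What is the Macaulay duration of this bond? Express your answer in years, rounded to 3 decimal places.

Periodic yield y = 0.031. Discount each cash flow and weight by its period:
  t   CF        PV=CF/(1+0.031)^t    t·PV
  1        26.25        25.4607        25.4607
  2        26.25        24.6952        49.3903
  3        26.25        23.9526        71.8579
  4        26.25        23.2324        92.9297
  5        26.25        22.5339       112.6694
  6        26.25        21.8563       131.1380
  7        26.25        21.1992       148.3941
  8       526.25       412.2140     3,297.7124
  Σ                    575.1444     3,929.5526
Price P = Σ PV = 575.1444.
Macaulay duration = Σ(t·PV) / P = 3,929.5526 / 575.1444 = 6.83229 half-year periods.
In years: 6.83229 / 2 = 3.41614 years.

3.416 years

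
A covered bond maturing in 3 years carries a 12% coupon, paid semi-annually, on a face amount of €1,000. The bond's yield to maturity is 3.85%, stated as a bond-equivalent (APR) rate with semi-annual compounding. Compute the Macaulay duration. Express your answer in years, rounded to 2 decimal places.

2.65 years

Periodic yield y = 0.01925. Discount each cash flow and weight by its period:
  t   CF        PV=CF/(1+0.01925)^t    t·PV
  1        60.00        58.8668        58.8668
  2        60.00        57.7550       115.5101
  3        60.00        56.6642       169.9927
  4        60.00        55.5941       222.3762
  5        60.00        54.5441       272.7204
  6     1,060.00       945.4129     5,672.4777
  Σ                  1,228.8372     6,511.9439
Price P = Σ PV = 1,228.8372.
Macaulay duration = Σ(t·PV) / P = 6,511.9439 / 1,228.8372 = 5.29927 half-year periods.
In years: 5.29927 / 2 = 2.64964 years.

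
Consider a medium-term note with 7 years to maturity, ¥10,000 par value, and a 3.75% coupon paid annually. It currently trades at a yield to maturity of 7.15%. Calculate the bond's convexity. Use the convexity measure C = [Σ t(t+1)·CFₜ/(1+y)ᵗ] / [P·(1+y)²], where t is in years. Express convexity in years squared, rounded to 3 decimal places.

41.399

With y = 0.0715:
  t   CF        PV=CF/(1+0.0715)^t    t·PV        t(t+1)·PV
  1       375.00       349.9767       349.9767         699.9533
  2       375.00       326.6231       653.2462       1,959.7387
  3       375.00       304.8279       914.4838       3,657.9350
  4       375.00       284.4871     1,137.9484       5,689.7418
  5       375.00       265.5036     1,327.5179       7,965.1076
  6       375.00       247.7868     1,486.7210      10,407.0468
  7    10,375.00     6,397.9800    44,785.8600     358,286.8797
  Σ                  8,177.1852    50,655.7539     388,666.4029
P = 8,177.1852.
Convexity = Σ t(t+1)·PV / [P·(1+y)²] = 388,666.4029 / (8,177.1852 × 1.148112) = 41.39890.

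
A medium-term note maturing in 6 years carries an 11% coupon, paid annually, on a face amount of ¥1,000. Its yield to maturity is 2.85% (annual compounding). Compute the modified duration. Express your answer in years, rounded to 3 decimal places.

Periodic yield y = 0.0285. First find Macaulay duration:
  t   CF        PV=CF/(1+0.0285)^t    t·PV
  1       110.00       106.9519       106.9519
  2       110.00       103.9882       207.9764
  3       110.00       101.1067       303.3200
  4       110.00        98.3050       393.2199
  5       110.00        95.5809       477.9046
  6     1,110.00       937.7719     5,626.6312
  Σ                  1,443.7045     7,116.0040
P = 1,443.7045; Macaulay duration = 7,116.0040 / 1,443.7045 = 4.92899 years.
Modified duration = D_Mac / (1 + y) = 4.92899 / 1.0285 = 4.79241 years.

4.792 years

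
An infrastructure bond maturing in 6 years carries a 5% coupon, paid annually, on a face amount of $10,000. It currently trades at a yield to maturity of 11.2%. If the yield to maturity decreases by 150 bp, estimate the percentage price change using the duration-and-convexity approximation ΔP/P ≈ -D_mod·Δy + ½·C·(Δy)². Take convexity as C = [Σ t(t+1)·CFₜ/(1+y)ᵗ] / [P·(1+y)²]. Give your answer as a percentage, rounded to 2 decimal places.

With y = 0.112:
  t   CF        PV=CF/(1+0.112)^t    t·PV        t(t+1)·PV
  1       500.00       449.6403       449.6403         899.2806
  2       500.00       404.3528       808.7056       2,426.1167
  3       500.00       363.6266     1,090.8798       4,363.5192
  4       500.00       327.0023     1,308.0093       6,540.0467
  5       500.00       294.0668     1,470.3342       8,822.0055
  6    10,500.00     5,553.4207    33,320.5243     233,243.6699
  Σ                  7,392.1096    38,448.0935     256,294.6385
P = 7,392.1096; D_Mac = 5.20123 yrs; D_mod = 4.67737 yrs; C = 28.03894.
Duration effect: -4.67737 × (-0.015) = +0.070161
Convexity effect: 0.5 × 28.03894 × (-0.015)² = +0.0031544
ΔP/P ≈ +0.070161 + 0.0031544 = +0.073315 = +7.3315%.

+7.33%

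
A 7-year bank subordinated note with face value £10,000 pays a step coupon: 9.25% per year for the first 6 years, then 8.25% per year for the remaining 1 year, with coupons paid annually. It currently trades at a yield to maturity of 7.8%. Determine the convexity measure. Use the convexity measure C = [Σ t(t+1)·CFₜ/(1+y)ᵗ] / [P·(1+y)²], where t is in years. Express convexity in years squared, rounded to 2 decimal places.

With y = 0.078:
  t   CF        PV=CF/(1+0.078)^t    t·PV        t(t+1)·PV
  1       925.00       858.0705       858.0705       1,716.1410
  2       925.00       795.9838     1,591.9675       4,775.9026
  3       925.00       738.3894     2,215.1682       8,860.6727
  4       925.00       684.9623     2,739.8493      13,699.2466
  5       925.00       635.4011     3,177.0053      19,062.0315
  6       925.00       589.4258     3,536.5550      24,755.8851
  7    10,825.00     6,398.7712    44,791.3982     358,331.1852
  Σ                 10,701.0040    58,910.0140     431,201.0648
P = 10,701.0040.
Convexity = Σ t(t+1)·PV / [P·(1+y)²] = 431,201.0648 / (10,701.0040 × 1.162084) = 34.67510.

34.68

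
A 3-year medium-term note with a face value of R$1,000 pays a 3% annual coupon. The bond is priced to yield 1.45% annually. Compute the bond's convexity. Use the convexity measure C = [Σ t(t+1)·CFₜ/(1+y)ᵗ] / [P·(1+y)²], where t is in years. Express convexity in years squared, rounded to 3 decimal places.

11.222

With y = 0.0145:
  t   CF        PV=CF/(1+0.0145)^t    t·PV        t(t+1)·PV
  1        30.00        29.5712        29.5712          59.1424
  2        30.00        29.1486        58.2971         174.8914
  3     1,030.00       986.4636     2,959.3908      11,837.5634
  Σ                  1,045.1834     3,047.2592      12,071.5972
P = 1,045.1834.
Convexity = Σ t(t+1)·PV / [P·(1+y)²] = 12,071.5972 / (1,045.1834 × 1.029210) = 11.22194.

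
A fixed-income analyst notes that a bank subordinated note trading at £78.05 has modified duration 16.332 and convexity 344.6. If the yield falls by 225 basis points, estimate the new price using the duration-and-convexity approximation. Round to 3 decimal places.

Duration effect: -D_mod·Δy = -16.332 × (-0.0225) = +0.367470
Convexity effect: ½·C·(Δy)² = 0.5 × 344.6 × (-0.0225)² = +0.087226875
ΔP/P ≈ +0.367470 + 0.087226875 = +0.454696875
New price ≈ 78.05 × (1 + 0.454696875) = 113.53909109375.

£113.539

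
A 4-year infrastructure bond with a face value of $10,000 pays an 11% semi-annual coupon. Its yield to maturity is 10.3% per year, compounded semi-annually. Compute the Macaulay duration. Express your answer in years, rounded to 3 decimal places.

Periodic yield y = 0.0515. Discount each cash flow and weight by its period:
  t   CF        PV=CF/(1+0.0515)^t    t·PV
  1       550.00       523.0623       523.0623
  2       550.00       497.4439       994.8879
  3       550.00       473.0803     1,419.2409
  4       550.00       449.9099     1,799.6397
  5       550.00       427.8744     2,139.3720
  6       550.00       406.9181     2,441.5087
  7       550.00       386.9882     2,708.9176
  8    10,550.00     7,059.5699    56,476.5593
  Σ                 10,224.8471    68,503.1883
Price P = Σ PV = 10,224.8471.
Macaulay duration = Σ(t·PV) / P = 68,503.1883 / 10,224.8471 = 6.69968 half-year periods.
In years: 6.69968 / 2 = 3.34984 years.

3.350 years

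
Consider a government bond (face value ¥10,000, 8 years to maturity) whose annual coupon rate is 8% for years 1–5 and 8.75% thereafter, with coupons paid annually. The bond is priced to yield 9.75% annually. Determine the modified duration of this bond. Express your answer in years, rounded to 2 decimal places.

5.57 years

Periodic yield y = 0.0975. First find Macaulay duration:
  t   CF        PV=CF/(1+0.0975)^t    t·PV
  1       800.00       728.9294       728.9294
  2       800.00       664.1726     1,328.3451
  3       800.00       605.1686     1,815.5059
  4       800.00       551.4065     2,205.6259
  5       800.00       502.4205     2,512.1024
  6       875.00       500.7038     3,004.2227
  7       875.00       456.2221     3,193.5549
  8    10,875.00     5,166.4596    41,331.6765
  Σ                  9,175.4830    56,119.9629
P = 9,175.4830; Macaulay duration = 56,119.9629 / 9,175.4830 = 6.11630 years.
Modified duration = D_Mac / (1 + y) = 6.11630 / 1.0975 = 5.57293 years.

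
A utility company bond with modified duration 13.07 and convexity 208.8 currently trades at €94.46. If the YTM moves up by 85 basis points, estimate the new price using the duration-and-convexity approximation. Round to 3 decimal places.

€84.678

Duration effect: -D_mod·Δy = -13.07 × (+0.0085) = -0.111095
Convexity effect: ½·C·(Δy)² = 0.5 × 208.8 × (0.0085)² = +0.0075429
ΔP/P ≈ -0.111095 + 0.0075429 = -0.1035521
New price ≈ 94.46 × (1 - 0.1035521) = 84.678468634.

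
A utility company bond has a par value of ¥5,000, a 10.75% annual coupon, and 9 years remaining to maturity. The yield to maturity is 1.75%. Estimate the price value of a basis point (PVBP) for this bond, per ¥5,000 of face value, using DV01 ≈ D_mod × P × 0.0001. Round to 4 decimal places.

¥5.9147

Periodic yield y = 0.0175.
  t   CF        PV=CF/(1+0.0175)^t    t·PV
  1       537.50       528.2555       528.2555
  2       537.50       519.1701     1,038.3401
  3       537.50       510.2408     1,530.7225
  4       537.50       501.4652     2,005.8608
  5       537.50       492.8405     2,464.2024
  6       537.50       484.3641     2,906.1847
  7       537.50       476.0335     3,332.2347
  8       537.50       467.8462     3,742.7698
  9     5,537.50     4,737.0065    42,633.0583
  Σ                  8,717.2224    60,181.6288
P = 8,717.2224; D_Mac = 6.90376 yrs; D_mod = 6.78502 yrs.
DV01 ≈ 6.78502 × 8,717.2224 × 0.0001 = 5.914656.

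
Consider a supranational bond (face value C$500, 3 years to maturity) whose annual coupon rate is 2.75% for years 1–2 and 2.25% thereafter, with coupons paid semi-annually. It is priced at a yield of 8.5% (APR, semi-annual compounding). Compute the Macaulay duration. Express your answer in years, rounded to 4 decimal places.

Periodic yield y = 0.0425. Discount each cash flow and weight by its period:
  t   CF        PV=CF/(1+0.0425)^t    t·PV
  1        6.875         6.5947         6.5947
  2        6.875         6.3259        12.6517
  3        6.875         6.0680        18.2040
  4        6.875         5.8206        23.2824
  5        5.625         4.5682        22.8408
  6      505.625       393.8875     2,363.3248
  Σ                    423.2648     2,446.8985
Price P = Σ PV = 423.2648.
Macaulay duration = Σ(t·PV) / P = 2,446.8985 / 423.2648 = 5.78101 half-year periods.
In years: 5.78101 / 2 = 2.89051 years.

2.8905 years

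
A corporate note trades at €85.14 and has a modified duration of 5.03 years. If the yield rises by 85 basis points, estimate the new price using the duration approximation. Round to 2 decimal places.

Duration approximation: ΔP/P ≈ -D_mod · Δy = -5.03 × (+0.0085) = -0.042755.
New price ≈ 85.14 × (1 - 0.042755) = 81.4998393.

€81.50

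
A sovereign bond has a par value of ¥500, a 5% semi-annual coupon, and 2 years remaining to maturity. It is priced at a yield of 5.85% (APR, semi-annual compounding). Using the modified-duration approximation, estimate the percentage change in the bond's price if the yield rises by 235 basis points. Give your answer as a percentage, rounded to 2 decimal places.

Periodic yield y = 0.02925. Modified duration first:
  t   CF        PV=CF/(1+0.02925)^t    t·PV
  1        12.50        12.1448        12.1448
  2        12.50        11.7996        23.5993
  3        12.50        11.4643        34.3929
  4       512.50       456.6783     1,826.7132
  Σ                    492.0870     1,896.8501
P = 492.0870; D_Mac = 3.85470 half-year periods = 1.92735 yrs; D_mod = 1.92735/(1+0.02925) = 1.87258 yrs.
ΔP/P ≈ -D_mod · Δy = -1.87258 × (+0.0235) = -0.044006 = -4.4006%.

-4.40%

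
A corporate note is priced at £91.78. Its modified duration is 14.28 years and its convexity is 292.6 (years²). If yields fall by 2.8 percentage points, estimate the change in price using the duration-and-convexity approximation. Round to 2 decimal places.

Duration effect: -D_mod·Δy = -14.28 × (-0.028) = +0.399840
Convexity effect: ½·C·(Δy)² = 0.5 × 292.6 × (-0.028)² = +0.1146992
ΔP/P ≈ +0.399840 + 0.1146992 = +0.5145392
ΔP ≈ 91.78 × (+0.5145392) = +47.224407776.

+£47.22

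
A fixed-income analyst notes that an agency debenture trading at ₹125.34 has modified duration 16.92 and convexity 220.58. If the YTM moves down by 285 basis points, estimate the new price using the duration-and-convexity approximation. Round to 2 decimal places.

Duration effect: -D_mod·Δy = -16.92 × (-0.0285) = +0.482220
Convexity effect: ½·C·(Δy)² = 0.5 × 220.58 × (-0.0285)² = +0.0895830525
ΔP/P ≈ +0.482220 + 0.0895830525 = +0.5718030525
New price ≈ 125.34 × (1 + 0.5718030525) = 197.00979460035.

₹197.01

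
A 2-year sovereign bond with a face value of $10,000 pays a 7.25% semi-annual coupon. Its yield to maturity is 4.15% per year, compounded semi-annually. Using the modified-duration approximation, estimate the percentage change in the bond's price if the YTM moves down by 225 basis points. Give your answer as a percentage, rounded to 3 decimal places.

+4.190%

Periodic yield y = 0.02075. Modified duration first:
  t   CF        PV=CF/(1+0.02075)^t    t·PV
  1       362.50       355.1310       355.1310
  2       362.50       347.9119       695.8237
  3       362.50       340.8394     1,022.5183
  4    10,362.50     9,545.2430    38,180.9720
  Σ                 10,589.1253    40,254.4451
P = 10,589.1253; D_Mac = 3.80149 half-year periods = 1.90074 yrs; D_mod = 1.90074/(1+0.02075) = 1.86211 yrs.
ΔP/P ≈ -D_mod · Δy = -1.86211 × (-0.0225) = +0.041897 = +4.1897%.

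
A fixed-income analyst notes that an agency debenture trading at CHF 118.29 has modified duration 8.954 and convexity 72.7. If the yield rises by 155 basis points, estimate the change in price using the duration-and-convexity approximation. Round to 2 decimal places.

-CHF 15.38

Duration effect: -D_mod·Δy = -8.954 × (+0.0155) = -0.138787
Convexity effect: ½·C·(Δy)² = 0.5 × 72.7 × (0.0155)² = +0.0087330875
ΔP/P ≈ -0.138787 + 0.0087330875 = -0.1300539125
ΔP ≈ 118.29 × (-0.1300539125) = -15.384077309625.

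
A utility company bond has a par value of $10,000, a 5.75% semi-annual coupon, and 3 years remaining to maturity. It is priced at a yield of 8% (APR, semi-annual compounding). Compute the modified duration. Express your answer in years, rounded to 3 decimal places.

Periodic yield y = 0.04. First find Macaulay duration:
  t   CF        PV=CF/(1+0.04)^t    t·PV
  1       287.50       276.4423       276.4423
  2       287.50       265.8099       531.6198
  3       287.50       255.5865       766.7594
  4       287.50       245.7562       983.0248
  5       287.50       236.3040     1,181.5202
  6    10,287.50     8,130.3607    48,782.1641
  Σ                  9,410.2596    52,521.5306
P = 9,410.2596; Macaulay duration = 52,521.5306 / 9,410.2596 = 5.58131 half-year periods = 2.79065 years.
Modified duration = D_Mac / (1 + y) = 2.79065 / 1.04 = 2.68332 years.

2.683 years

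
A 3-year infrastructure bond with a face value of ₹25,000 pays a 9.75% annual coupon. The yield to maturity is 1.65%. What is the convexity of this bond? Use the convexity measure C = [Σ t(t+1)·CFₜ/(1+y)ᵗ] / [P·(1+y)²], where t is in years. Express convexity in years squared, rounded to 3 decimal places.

With y = 0.0165:
  t   CF        PV=CF/(1+0.0165)^t    t·PV        t(t+1)·PV
  1     2,437.50     2,397.9341     2,397.9341       4,795.8682
  2     2,437.50     2,359.0104     4,718.0208      14,154.0625
  3    27,437.50    26,122.9602    78,368.8806     313,475.5223
  Σ                 30,879.9047    85,484.8355     332,425.4530
P = 30,879.9047.
Convexity = Σ t(t+1)·PV / [P·(1+y)²] = 332,425.4530 / (30,879.9047 × 1.033272) = 10.41846.

10.418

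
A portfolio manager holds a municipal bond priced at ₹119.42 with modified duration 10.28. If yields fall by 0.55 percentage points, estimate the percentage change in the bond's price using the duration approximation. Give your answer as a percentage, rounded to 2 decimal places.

Duration approximation: ΔP/P ≈ -D_mod · Δy = -10.28 × (-0.0055) = +0.056540.
As a percentage: +5.6540%.

+5.65%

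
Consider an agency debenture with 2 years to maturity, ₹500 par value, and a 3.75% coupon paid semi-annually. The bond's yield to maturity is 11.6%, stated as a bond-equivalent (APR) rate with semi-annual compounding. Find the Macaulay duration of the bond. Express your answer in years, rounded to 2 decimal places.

Periodic yield y = 0.058. Discount each cash flow and weight by its period:
  t   CF        PV=CF/(1+0.058)^t    t·PV
  1        9.375         8.8611         8.8611
  2        9.375         8.3753        16.7506
  3        9.375         7.9162        23.7485
  4      509.375       406.5322     1,626.1288
  Σ                    431.6847     1,675.4889
Price P = Σ PV = 431.6847.
Macaulay duration = Σ(t·PV) / P = 1,675.4889 / 431.6847 = 3.88128 half-year periods.
In years: 3.88128 / 2 = 1.94064 years.

1.94 years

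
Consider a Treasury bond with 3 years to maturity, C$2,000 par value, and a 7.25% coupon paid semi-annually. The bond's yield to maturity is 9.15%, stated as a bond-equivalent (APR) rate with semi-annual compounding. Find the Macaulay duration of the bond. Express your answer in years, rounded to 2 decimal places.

2.74 years

Periodic yield y = 0.04575. Discount each cash flow and weight by its period:
  t   CF        PV=CF/(1+0.04575)^t    t·PV
  1        72.50        69.3282        69.3282
  2        72.50        66.2952       132.5905
  3        72.50        63.3949       190.1847
  4        72.50        60.6215       242.4859
  5        72.50        57.9694       289.8469
  6     2,072.50     1,584.6279     9,507.7674
  Σ                  1,902.2371    10,432.2036
Price P = Σ PV = 1,902.2371.
Macaulay duration = Σ(t·PV) / P = 10,432.2036 / 1,902.2371 = 5.48418 half-year periods.
In years: 5.48418 / 2 = 2.74209 years.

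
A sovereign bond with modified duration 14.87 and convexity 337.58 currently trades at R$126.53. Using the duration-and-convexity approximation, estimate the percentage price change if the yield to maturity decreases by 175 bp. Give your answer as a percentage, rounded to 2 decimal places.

+31.19%

Duration effect: -D_mod·Δy = -14.87 × (-0.0175) = +0.260225
Convexity effect: ½·C·(Δy)² = 0.5 × 337.58 × (-0.0175)² = +0.0516919375
ΔP/P ≈ +0.260225 + 0.0516919375 = +0.3119169375
= +31.19169375%.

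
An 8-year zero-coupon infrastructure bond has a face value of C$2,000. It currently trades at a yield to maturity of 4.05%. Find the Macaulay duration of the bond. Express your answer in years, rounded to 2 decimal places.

A zero-coupon bond has a single cash flow at maturity, so its Macaulay duration equals its maturity: 8 years.

8.00 years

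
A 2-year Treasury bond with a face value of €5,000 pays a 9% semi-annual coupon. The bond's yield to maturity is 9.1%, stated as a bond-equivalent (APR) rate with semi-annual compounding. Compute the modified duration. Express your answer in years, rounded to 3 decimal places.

Periodic yield y = 0.0455. First find Macaulay duration:
  t   CF        PV=CF/(1+0.0455)^t    t·PV
  1       225.00       215.2080       215.2080
  2       225.00       205.8422       411.6844
  3       225.00       196.8840       590.6520
  4     5,225.00     4,373.1074    17,492.4297
  Σ                  4,991.0417    18,709.9741
P = 4,991.0417; Macaulay duration = 18,709.9741 / 4,991.0417 = 3.74871 half-year periods = 1.87436 years.
Modified duration = D_Mac / (1 + y) = 1.87436 / 1.0455 = 1.79278 years.

1.793 years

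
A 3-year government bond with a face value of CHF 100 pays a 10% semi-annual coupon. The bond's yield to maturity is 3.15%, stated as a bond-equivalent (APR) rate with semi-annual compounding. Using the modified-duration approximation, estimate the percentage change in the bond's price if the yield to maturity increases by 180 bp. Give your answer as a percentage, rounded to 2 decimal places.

Periodic yield y = 0.01575. Modified duration first:
  t   CF        PV=CF/(1+0.01575)^t    t·PV
  1         5.00         4.9225         4.9225
  2         5.00         4.8461         9.6923
  3         5.00         4.7710        14.3130
  4         5.00         4.6970        18.7881
  5         5.00         4.6242        23.1210
  6       105.00        95.6023       573.6138
  Σ                    119.4631       644.4506
P = 119.4631; D_Mac = 5.39456 half-year periods = 2.69728 yrs; D_mod = 2.69728/(1+0.01575) = 2.65545 yrs.
ΔP/P ≈ -D_mod · Δy = -2.65545 × (+0.018) = -0.047798 = -4.7798%.

-4.78%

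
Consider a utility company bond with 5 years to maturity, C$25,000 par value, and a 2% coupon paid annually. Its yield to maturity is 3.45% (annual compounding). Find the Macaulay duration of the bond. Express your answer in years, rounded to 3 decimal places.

4.800 years

Periodic yield y = 0.0345. Discount each cash flow and weight by its year:
  t   CF        PV=CF/(1+0.0345)^t    t·PV
  1       500.00       483.3253       483.3253
  2       500.00       467.2066       934.4133
  3       500.00       451.6256     1,354.8767
  4       500.00       436.5641     1,746.2564
  5    25,500.00    21,522.2517   107,611.2583
  Σ                 23,360.9733   112,130.1300
Price P = Σ PV = 23,360.9733.
Macaulay duration = Σ(t·PV) / P = 112,130.1300 / 23,360.9733 = 4.79989 years.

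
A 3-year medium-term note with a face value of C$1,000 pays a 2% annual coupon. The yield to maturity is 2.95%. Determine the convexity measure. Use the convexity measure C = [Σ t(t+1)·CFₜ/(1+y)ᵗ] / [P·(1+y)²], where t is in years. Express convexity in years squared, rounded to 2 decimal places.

11.02

With y = 0.0295:
  t   CF        PV=CF/(1+0.0295)^t    t·PV        t(t+1)·PV
  1        20.00        19.4269        19.4269          38.8538
  2        20.00        18.8702        37.7405         113.2214
  3     1,020.00       934.8052     2,804.4156      11,217.6624
  Σ                    973.1023     2,861.5830      11,369.7376
P = 973.1023.
Convexity = Σ t(t+1)·PV / [P·(1+y)²] = 11,369.7376 / (973.1023 × 1.059870) = 11.02400.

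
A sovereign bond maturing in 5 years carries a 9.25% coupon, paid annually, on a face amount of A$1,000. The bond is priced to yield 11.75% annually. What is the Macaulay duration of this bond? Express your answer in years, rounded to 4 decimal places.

Periodic yield y = 0.1175. Discount each cash flow and weight by its year:
  t   CF        PV=CF/(1+0.1175)^t    t·PV
  1        92.50        82.7740        82.7740
  2        92.50        74.0707       148.1415
  3        92.50        66.2825       198.8476
  4        92.50        59.3132       237.2529
  5     1,092.50       626.8791     3,134.3955
  Σ                    909.3197     3,801.4115
Price P = Σ PV = 909.3197.
Macaulay duration = Σ(t·PV) / P = 3,801.4115 / 909.3197 = 4.18050 years.

4.1805 years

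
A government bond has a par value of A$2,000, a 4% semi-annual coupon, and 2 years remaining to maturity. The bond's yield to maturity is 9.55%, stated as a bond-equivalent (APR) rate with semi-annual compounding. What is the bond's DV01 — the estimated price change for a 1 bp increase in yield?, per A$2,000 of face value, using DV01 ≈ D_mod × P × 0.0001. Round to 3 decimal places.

Periodic yield y = 0.04775.
  t   CF        PV=CF/(1+0.04775)^t    t·PV
  1        40.00        38.1770        38.1770
  2        40.00        36.4372        72.8743
  3        40.00        34.7766       104.3298
  4     2,040.00     1,692.7760     6,771.1039
  Σ                  1,802.1668     6,986.4851
P = 1,802.1668; D_Mac = 3.87671 half-year periods = 1.93836 yrs; D_mod = 1.85002 yrs.
DV01 ≈ 1.85002 × 1,802.1668 × 0.0001 = 0.333404.

A$0.333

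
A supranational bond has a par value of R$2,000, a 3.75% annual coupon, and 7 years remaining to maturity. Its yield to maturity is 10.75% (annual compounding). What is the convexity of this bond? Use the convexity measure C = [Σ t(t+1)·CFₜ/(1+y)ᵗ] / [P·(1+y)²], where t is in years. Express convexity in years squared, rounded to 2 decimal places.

37.91

With y = 0.1075:
  t   CF        PV=CF/(1+0.1075)^t    t·PV        t(t+1)·PV
  1        75.00        67.7201        67.7201         135.4402
  2        75.00        61.1468       122.2936         366.8809
  3        75.00        55.2116       165.6347         662.5388
  4        75.00        49.8524       199.4097         997.0486
  5        75.00        45.0135       225.0674       1,350.4044
  6        75.00        40.6442       243.8654       1,707.0575
  7     2,075.00     1,015.3411     7,107.3875      56,859.1003
  Σ                  1,334.9297     8,131.3784      62,078.4706
P = 1,334.9297.
Convexity = Σ t(t+1)·PV / [P·(1+y)²] = 62,078.4706 / (1,334.9297 × 1.226556) = 37.91361.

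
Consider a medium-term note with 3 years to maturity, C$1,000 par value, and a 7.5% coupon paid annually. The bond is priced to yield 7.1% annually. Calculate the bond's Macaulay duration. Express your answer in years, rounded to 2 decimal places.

Periodic yield y = 0.071. Discount each cash flow and weight by its year:
  t   CF        PV=CF/(1+0.071)^t    t·PV
  1        75.00        70.0280        70.0280
  2        75.00        65.3856       130.7713
  3     1,075.00       875.0645     2,625.1934
  Σ                  1,010.4781     2,825.9927
Price P = Σ PV = 1,010.4781.
Macaulay duration = Σ(t·PV) / P = 2,825.9927 / 1,010.4781 = 2.79669 years.

2.80 years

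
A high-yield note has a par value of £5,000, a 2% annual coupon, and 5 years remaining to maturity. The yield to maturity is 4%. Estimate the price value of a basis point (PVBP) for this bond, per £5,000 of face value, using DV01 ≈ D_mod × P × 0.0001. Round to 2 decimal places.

£2.10

Periodic yield y = 0.04.
  t   CF        PV=CF/(1+0.04)^t    t·PV
  1       100.00        96.1538        96.1538
  2       100.00        92.4556       184.9112
  3       100.00        88.8996       266.6989
  4       100.00        85.4804       341.9217
  5     5,100.00     4,191.8282    20,959.1412
  Σ                  4,554.8178    21,848.8269
P = 4,554.8178; D_Mac = 4.79686 yrs; D_mod = 4.61237 yrs.
DV01 ≈ 4.61237 × 4,554.8178 × 0.0001 = 2.100849.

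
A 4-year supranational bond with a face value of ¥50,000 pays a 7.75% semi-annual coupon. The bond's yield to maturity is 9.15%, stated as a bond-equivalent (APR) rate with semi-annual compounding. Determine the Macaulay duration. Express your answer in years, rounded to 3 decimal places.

Periodic yield y = 0.04575. Discount each cash flow and weight by its period:
  t   CF        PV=CF/(1+0.04575)^t    t·PV
  1     1,937.50     1,852.7373     1,852.7373
  2     1,937.50     1,771.6828     3,543.3656
  3     1,937.50     1,694.1743     5,082.5229
  4     1,937.50     1,620.0567     6,480.2269
  5     1,937.50     1,549.1817     7,745.9083
  6     1,937.50     1,481.4073     8,888.4436
  7     1,937.50     1,416.5979     9,916.1854
  8    51,937.50    36,312.6593   290,501.2745
  Σ                 47,698.4972   334,010.6644
Price P = Σ PV = 47,698.4972.
Macaulay duration = Σ(t·PV) / P = 334,010.6644 / 47,698.4972 = 7.00254 half-year periods.
In years: 7.00254 / 2 = 3.50127 years.

3.501 years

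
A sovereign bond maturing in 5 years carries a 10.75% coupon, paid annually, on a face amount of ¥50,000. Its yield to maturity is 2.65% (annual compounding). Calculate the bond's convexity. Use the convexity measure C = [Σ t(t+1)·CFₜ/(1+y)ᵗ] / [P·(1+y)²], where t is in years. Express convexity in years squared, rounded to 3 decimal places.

22.853

With y = 0.0265:
  t   CF        PV=CF/(1+0.0265)^t    t·PV        t(t+1)·PV
  1     5,375.00     5,236.2396     5,236.2396      10,472.4793
  2     5,375.00     5,101.0615    10,202.1230      30,606.3691
  3     5,375.00     4,969.3731    14,908.1194      59,632.4776
  4     5,375.00     4,841.0844    19,364.3376      96,821.6879
  5    55,375.00    48,586.8754   242,934.3770   1,457,606.2621
  Σ                 68,734.6341   292,645.1967   1,655,139.2759
P = 68,734.6341.
Convexity = Σ t(t+1)·PV / [P·(1+y)²] = 1,655,139.2759 / (68,734.6341 × 1.053702) = 22.85288.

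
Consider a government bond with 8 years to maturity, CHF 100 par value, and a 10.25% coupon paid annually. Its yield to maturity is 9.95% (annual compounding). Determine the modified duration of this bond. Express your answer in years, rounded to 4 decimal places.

5.3178 years

Periodic yield y = 0.0995. First find Macaulay duration:
  t   CF        PV=CF/(1+0.0995)^t    t·PV
  1        10.25         9.3224         9.3224
  2        10.25         8.4788        16.9576
  3        10.25         7.7115        23.1345
  4        10.25         7.0136        28.0545
  5        10.25         6.3789        31.8946
  6        10.25         5.8017        34.8100
  7        10.25         5.2766        36.9365
  8       110.25        51.6198       412.9588
  Σ                    101.6034       594.0688
P = 101.6034; Macaulay duration = 594.0688 / 101.6034 = 5.84694 years.
Modified duration = D_Mac / (1 + y) = 5.84694 / 1.0995 = 5.31782 years.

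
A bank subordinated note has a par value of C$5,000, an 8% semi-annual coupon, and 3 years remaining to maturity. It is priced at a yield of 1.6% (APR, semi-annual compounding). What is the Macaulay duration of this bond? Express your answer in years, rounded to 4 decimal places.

2.7519 years

Periodic yield y = 0.008. Discount each cash flow and weight by its period:
  t   CF        PV=CF/(1+0.008)^t    t·PV
  1       200.00       198.4127       198.4127
  2       200.00       196.8380       393.6760
  3       200.00       195.2758       585.8274
  4       200.00       193.7260       774.9039
  5       200.00       192.1885       960.9424
  6     5,200.00     4,957.2423    29,743.4541
  Σ                  5,933.6833    32,657.2164
Price P = Σ PV = 5,933.6833.
Macaulay duration = Σ(t·PV) / P = 32,657.2164 / 5,933.6833 = 5.50370 half-year periods.
In years: 5.50370 / 2 = 2.75185 years.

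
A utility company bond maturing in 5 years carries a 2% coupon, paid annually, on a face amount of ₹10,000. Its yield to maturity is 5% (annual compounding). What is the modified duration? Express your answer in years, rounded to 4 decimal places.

Periodic yield y = 0.05. First find Macaulay duration:
  t   CF        PV=CF/(1+0.05)^t    t·PV
  1       200.00       190.4762       190.4762
  2       200.00       181.4059       362.8118
  3       200.00       172.7675       518.3026
  4       200.00       164.5405       658.1620
  5    10,200.00     7,991.9669    39,959.8345
  Σ                  8,701.1570    41,689.5870
P = 8,701.1570; Macaulay duration = 41,689.5870 / 8,701.1570 = 4.79127 years.
Modified duration = D_Mac / (1 + y) = 4.79127 / 1.05 = 4.56311 years.

4.5631 years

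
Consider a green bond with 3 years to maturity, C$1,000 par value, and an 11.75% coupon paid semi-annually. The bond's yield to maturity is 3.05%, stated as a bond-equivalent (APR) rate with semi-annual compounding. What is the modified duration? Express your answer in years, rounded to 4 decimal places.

2.6191 years

Periodic yield y = 0.01525. First find Macaulay duration:
  t   CF        PV=CF/(1+0.01525)^t    t·PV
  1        58.75        57.8675        57.8675
  2        58.75        56.9983       113.9966
  3        58.75        56.1421       168.4264
  4        58.75        55.2988       221.1953
  5        58.75        54.4682       272.3409
  6     1,058.75       966.8418     5,801.0510
  Σ                  1,247.6168     6,634.8777
P = 1,247.6168; Macaulay duration = 6,634.8777 / 1,247.6168 = 5.31804 half-year periods = 2.65902 years.
Modified duration = D_Mac / (1 + y) = 2.65902 / 1.01525 = 2.61908 years.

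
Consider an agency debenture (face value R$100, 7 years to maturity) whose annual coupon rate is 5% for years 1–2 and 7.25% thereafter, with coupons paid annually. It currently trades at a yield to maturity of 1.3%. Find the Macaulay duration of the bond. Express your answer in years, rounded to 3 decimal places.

Periodic yield y = 0.013. Discount each cash flow and weight by its year:
  t   CF        PV=CF/(1+0.013)^t    t·PV
  1         5.00         4.9358         4.9358
  2         5.00         4.8725         9.7450
  3         7.25         6.9744        20.9233
  4         7.25         6.8849        27.5398
  5         7.25         6.7966        33.9829
  6         7.25         6.7094        40.2562
  7       107.25        97.9786       685.8501
  Σ                    135.1523       823.2332
Price P = Σ PV = 135.1523.
Macaulay duration = Σ(t·PV) / P = 823.2332 / 135.1523 = 6.09115 years.

6.091 years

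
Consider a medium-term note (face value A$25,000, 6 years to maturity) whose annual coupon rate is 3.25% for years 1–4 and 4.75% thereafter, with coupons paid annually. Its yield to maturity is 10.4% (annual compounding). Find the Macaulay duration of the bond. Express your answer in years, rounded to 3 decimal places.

Periodic yield y = 0.104. Discount each cash flow and weight by its year:
  t   CF        PV=CF/(1+0.104)^t    t·PV
  1       812.50       735.9601       735.9601
  2       812.50       666.6306     1,333.2611
  3       812.50       603.8320     1,811.4961
  4       812.50       546.9493     2,187.7972
  5     1,187.50       724.0828     3,620.4142
  6    26,187.50    14,463.7065    86,782.2389
  Σ                 17,741.1614    96,471.1677
Price P = Σ PV = 17,741.1614.
Macaulay duration = Σ(t·PV) / P = 96,471.1677 / 17,741.1614 = 5.43770 years.

5.438 years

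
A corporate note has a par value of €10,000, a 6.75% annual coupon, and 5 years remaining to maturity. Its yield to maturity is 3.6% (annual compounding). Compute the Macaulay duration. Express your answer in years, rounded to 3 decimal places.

4.449 years

Periodic yield y = 0.036. Discount each cash flow and weight by its year:
  t   CF        PV=CF/(1+0.036)^t    t·PV
  1       675.00       651.5444       651.5444
  2       675.00       628.9039     1,257.8077
  3       675.00       607.0501     1,821.1502
  4       675.00       585.9557     2,343.8226
  5    10,675.00     8,944.7685    44,723.8427
  Σ                 11,418.2225    50,798.1676
Price P = Σ PV = 11,418.2225.
Macaulay duration = Σ(t·PV) / P = 50,798.1676 / 11,418.2225 = 4.44887 years.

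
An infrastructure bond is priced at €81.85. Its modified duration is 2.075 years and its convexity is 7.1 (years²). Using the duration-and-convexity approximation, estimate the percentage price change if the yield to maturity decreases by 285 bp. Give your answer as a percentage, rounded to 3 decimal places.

+6.202%

Duration effect: -D_mod·Δy = -2.075 × (-0.0285) = +0.0591375
Convexity effect: ½·C·(Δy)² = 0.5 × 7.1 × (-0.0285)² = +0.0028834875
ΔP/P ≈ +0.0591375 + 0.0028834875 = +0.0620209875
= +6.20209875%.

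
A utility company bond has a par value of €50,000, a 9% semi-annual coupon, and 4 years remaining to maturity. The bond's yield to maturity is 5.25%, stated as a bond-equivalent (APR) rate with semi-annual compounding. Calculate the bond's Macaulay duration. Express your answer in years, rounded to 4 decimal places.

Periodic yield y = 0.02625. Discount each cash flow and weight by its period:
  t   CF        PV=CF/(1+0.02625)^t    t·PV
  1     2,250.00     2,192.4482     2,192.4482
  2     2,250.00     2,136.3686     4,272.7371
  3     2,250.00     2,081.7233     6,245.1700
  4     2,250.00     2,028.4758     8,113.9033
  5     2,250.00     1,976.5903     9,882.9517
  6     2,250.00     1,926.0320    11,556.1920
  7     2,250.00     1,876.7669    13,137.3681
  8    52,250.00    42,467.9144   339,743.3156
  Σ                 56,686.3196   395,144.0859
Price P = Σ PV = 56,686.3196.
Macaulay duration = Σ(t·PV) / P = 395,144.0859 / 56,686.3196 = 6.97071 half-year periods.
In years: 6.97071 / 2 = 3.48536 years.

3.4854 years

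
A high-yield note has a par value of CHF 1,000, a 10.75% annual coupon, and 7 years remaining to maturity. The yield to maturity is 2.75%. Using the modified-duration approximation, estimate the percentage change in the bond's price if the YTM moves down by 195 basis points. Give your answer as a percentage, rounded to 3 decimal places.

Periodic yield y = 0.0275. Modified duration first:
  t   CF        PV=CF/(1+0.0275)^t    t·PV
  1       107.50       104.6229       104.6229
  2       107.50       101.8227       203.6455
  3       107.50        99.0976       297.2927
  4       107.50        96.4453       385.7813
  5       107.50        93.8641       469.3203
  6       107.50        91.3519       548.1113
  7     1,107.50       915.9482     6,411.6375
  Σ                  1,503.1526     8,420.4114
P = 1,503.1526; D_Mac = 5.60183 yrs; D_mod = 5.60183/(1+0.0275) = 5.45191 yrs.
ΔP/P ≈ -D_mod · Δy = -5.45191 × (-0.0195) = +0.106312 = +10.6312%.

+10.631%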